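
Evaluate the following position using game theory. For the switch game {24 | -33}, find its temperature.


The game is {24 | -33}, a switch {a | b} with numbers a > b.
Cooling {a | b} by t gives {a - t | b + t}, which stops being hot when a - t = b + t, i.e. at t = (a - b)/2. So the temperature of a switch is (a - b)/2.
Temperature = (Left option - Right option) / 2
= (24 - (-33)) / 2
= 57 / 2
= 57/2

57/2


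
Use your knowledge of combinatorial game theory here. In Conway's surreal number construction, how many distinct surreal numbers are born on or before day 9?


Day 0: {|} = 0 is born. Count = 1.
Day n: the number of surreal numbers born by day n is 2^(n+1) - 1.
By day 0: 2^1 - 1 = 1
By day 1: 2^2 - 1 = 3
By day 2: 2^3 - 1 = 7
By day 3: 2^4 - 1 = 15
By day 4: 2^5 - 1 = 31
By day 5: 2^6 - 1 = 63
By day 6: 2^7 - 1 = 127
By day 7: 2^8 - 1 = 255
By day 8: 2^9 - 1 = 511
By day 9: 2^10 - 1 = 1023
By day 9: 1023 surreal numbers.

1023


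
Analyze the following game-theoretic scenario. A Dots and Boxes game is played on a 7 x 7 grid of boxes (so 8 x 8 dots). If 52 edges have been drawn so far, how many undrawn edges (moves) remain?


Grid: 7 x 7 boxes, i.e. 8 rows and 8 columns of dots.
Horizontal edges: (rows + 1) * cols = 8 * 7 = 56
Vertical edges: rows * (cols + 1) = 7 * 8 = 56
Total edges: 56 + 56 = 112
Edges drawn: 52
Remaining: 112 - 52 = 60

60


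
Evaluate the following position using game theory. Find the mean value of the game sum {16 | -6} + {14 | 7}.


G1 = {16 | -6}, G2 = {14 | 7}
Each is a switch {a | b} with numbers a > b; its mean value is (a + b)/2, and mean value is additive over game sums: m(G1 + G2) = m(G1) + m(G2).
Mean of G1 = (16 + (-6))/2 = 10/2 = 5
Mean of G2 = (14 + (7))/2 = 21/2 = 21/2
Mean of G1 + G2 = 5 + 21/2 = 31/2

31/2


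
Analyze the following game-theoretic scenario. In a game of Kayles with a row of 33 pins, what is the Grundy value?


Kayles: a move removes 1 or 2 adjacent pins from a contiguous row.
Removing pins from a row of k leaves two independent rows (a, b) with a + b = k - 1 (one pin) or a + b = k - 2 (two pins); an end removal gives a = 0.
By Sprague-Grundy, G(k) = mex{ G(a) XOR G(b) } over all these splits. G(0) = 0.
G(1): splits (0,0):0^0=0 -> mex({0}) = 1
G(2): splits (0,1):0^1=1 (0,0):0^0=0 -> mex({0, 1}) = 2
G(3): splits (0,2):0^2=2 (1,1):1^1=0 (0,1):0^1=1 -> mex({0, 1, 2}) = 3
G(4): splits (0,3):0^3=3 (1,2):1^2=3 (0,2):0^2=2 (1,1):1^1=0 -> mex({0, 2, 3}) = 1
G(5): splits (0,4):0^1=1 (1,3):1^3=2 (2,2):2^2=0 (0,3):0^3=3 (1,2):1^2=3 -> mex({0, 1, 2, 3}) = 4
G(6) = mex({0, 1, 2, 4}) = 3
G(7) = mex({0, 1, 3, 4, 5}) = 2
G(8) = mex({0, 2, 3, 5, 6}) = 1
G(9) = mex({0, 1, 2, 3, 6, 7}) = 4
G(10) = mex({0, 1, 3, 4, 5, 7}) = 2
G(11) = mex({0, 1, 2, 3, 4, 5}) = 6
G(12) = mex({0, 1, 2, 3, 5, 6, 7}) = 4
G(13) = mex({0, 2, 3, 4, 6, 7}) = 1
G(14) = mex({0, 1, 4, 5, 6, 7}) = 2
G(15) = mex({0, 1, 2, 3, 4, 5, 6}) = 7
G(16) = mex({0, 2, 3, 5, 6, 7}) = 1
G(17) = mex({0, 1, 2, 3, 5, 6, 7}) = 4
G(18) = mex({0, 1, 2, 4, 5, 6}) = 3
G(19) = mex({0, 1, 3, 4, 5, 7}) = 2
G(20) = mex({0, 2, 3, 4, 5, 6, 7}) = 1
G(21) = mex({0, 1, 2, 3, 5, 6, 7}) = 4
G(22) = mex({0, 1, 2, 3, 4, 5, 7}) = 6
G(23) = mex({0, 1, 2, 3, 4, 5, 6}) = 7
G(24) = mex({0, 1, 2, 3, 5, 6, 7}) = 4
G(25) = mex({0, 2, 3, 4, 6, 7}) = 1
G(26) = mex({0, 1, 3, 4, 5, 6, 7}) = 2
G(27) = mex({0, 1, 2, 3, 4, 5, 6, 7}) = 8
G(28) = mex({0, 1, 2, 3, 4, 6, 7, 8}) = 5
G(29) = mex({0, 1, 2, 3, 5, 6, 7, 8, 9}) = 4
G(30) = mex({0, 1, 2, 3, 4, 5, 6, 9, 10}) = 7
G(31) = mex({0, 1, 3, 4, 5, 7, 10, 11}) = 2
G(32) = mex({0, 2, 3, 4, 5, 6, 7, 9, 11}) = 1
G(33) = mex({0, 1, 2, 3, 4, 5, 6, 7, 9, 12}) = 8
Therefore G(33) = 8.

8


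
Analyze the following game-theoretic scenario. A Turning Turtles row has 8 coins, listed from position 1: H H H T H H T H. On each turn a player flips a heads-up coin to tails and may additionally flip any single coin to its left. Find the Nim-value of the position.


Coins: H H H T H H T H
Key fact: a single head at position k behaves exactly like a Nim heap of size k (turning it to T and optionally flipping a coin at j < k corresponds to moving the heap from k to j, or to 0), and heads combine as a disjunctive sum (two heads at the same place would cancel, matching j XOR j = 0). So the Nim-value is the XOR of the 1-indexed positions of the heads.
Face-up positions (1-indexed): [1, 2, 3, 5, 6, 8]
XOR 0 with 1: 0 XOR 1 = 1
XOR 1 with 2: 1 XOR 2 = 3
XOR 3 with 3: 3 XOR 3 = 0
XOR 0 with 5: 0 XOR 5 = 5
XOR 5 with 6: 5 XOR 6 = 3
XOR 3 with 8: 3 XOR 8 = 11
Nim-value = 11

11


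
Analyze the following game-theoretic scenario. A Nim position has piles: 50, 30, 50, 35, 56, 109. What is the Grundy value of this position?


We need the XOR (exclusive or) of all pile sizes.
After XOR-ing pile 1 (size 50): 0 XOR 50 = 50
After XOR-ing pile 2 (size 30): 50 XOR 30 = 44
After XOR-ing pile 3 (size 50): 44 XOR 50 = 30
After XOR-ing pile 4 (size 35): 30 XOR 35 = 61
After XOR-ing pile 5 (size 56): 61 XOR 56 = 5
After XOR-ing pile 6 (size 109): 5 XOR 109 = 104
The Nim-value of this position is 104.

104


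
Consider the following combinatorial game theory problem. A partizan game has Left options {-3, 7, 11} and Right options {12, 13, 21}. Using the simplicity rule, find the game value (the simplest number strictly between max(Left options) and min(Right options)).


Left options: {-3, 7, 11}, max = 11
Right options: {12, 13, 21}, min = 12
All options are numbers and max(Left) < min(Right), so by the simplicity theorem the value is the simplest (earliest-born) number strictly between 11 and 12.
No integer lies strictly between 11 and 12, so the value is the dyadic rational m/2^k in the interval with the smallest k (then m odd); search k = 1, 2, ...:
Denominator 2: 23/2 lies strictly between 11 and 12 -- found.
The simplest number in the interval is 23/2.
Game value = 23/2

23/2


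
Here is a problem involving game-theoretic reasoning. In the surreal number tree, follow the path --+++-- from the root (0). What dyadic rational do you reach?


Sign expansion: --+++--
Rule: track bounds (lo, hi), initially (-inf, +inf). On '+', the current value becomes lo and we move to the simplest number in (value, hi): value + 1 if hi = +inf, otherwise the midpoint (value + hi)/2. On '-', the current value becomes hi and we move to value - 1 if lo = -inf, otherwise the midpoint (lo + value)/2.
Start at 0.
Step 1: sign = -, move left. Bounds: (-inf, 0). Value = -1
Step 2: sign = -, move left. Bounds: (-inf, -1). Value = -2
Step 3: sign = +, move right. Bounds: (-2, -1). Value = -3/2
Step 4: sign = +, move right. Bounds: (-3/2, -1). Value = -5/4
Step 5: sign = +, move right. Bounds: (-5/4, -1). Value = -9/8
Step 6: sign = -, move left. Bounds: (-5/4, -9/8). Value = -19/16
Step 7: sign = -, move left. Bounds: (-5/4, -19/16). Value = -39/32
The surreal number with sign expansion --+++-- is -39/32.

-39/32


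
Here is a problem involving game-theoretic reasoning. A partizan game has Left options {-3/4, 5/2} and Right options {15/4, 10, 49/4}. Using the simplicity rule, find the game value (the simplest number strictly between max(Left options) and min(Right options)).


Left options: {-3/4, 5/2}, max = 5/2
Right options: {15/4, 10, 49/4}, min = 15/4
All options are numbers and max(Left) < min(Right), so by the simplicity theorem the value is the simplest (earliest-born) number strictly between 5/2 and 15/4.
The only integer strictly between 5/2 and 15/4 is 3.
No non-integer in the interval can be simpler: if x is a non-integer in the interval, then floor(x) or ceil(x) also lies in the interval (the interval contains an integer), and both are proper prefixes of x's sign expansion, i.e. born earlier. So the game value is 3.
Game value = 3

3


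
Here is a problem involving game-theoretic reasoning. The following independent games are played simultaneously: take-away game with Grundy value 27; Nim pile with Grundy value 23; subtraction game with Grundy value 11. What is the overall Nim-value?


By the Sprague-Grundy theorem, the Grundy value of a sum of games is the XOR of individual Grundy values.
take-away game: Grundy value = 27. Running XOR: 0 XOR 27 = 27
Nim pile: Grundy value = 23. Running XOR: 27 XOR 23 = 12
subtraction game: Grundy value = 11. Running XOR: 12 XOR 11 = 7
The combined Grundy value is 7.

7


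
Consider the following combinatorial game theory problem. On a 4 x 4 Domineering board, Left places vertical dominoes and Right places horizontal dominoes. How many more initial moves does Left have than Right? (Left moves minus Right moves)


Board is 4 x 4 (rows x cols).
Left (vertical) placements: (rows-1) * cols = 3 * 4 = 12
Right (horizontal) placements: rows * (cols-1) = 4 * 3 = 12
Advantage = Left - Right = 12 - 12 = 0

0


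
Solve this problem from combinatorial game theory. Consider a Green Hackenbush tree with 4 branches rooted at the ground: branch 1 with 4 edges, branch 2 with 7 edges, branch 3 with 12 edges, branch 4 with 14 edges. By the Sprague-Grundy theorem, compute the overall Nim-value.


The tree has 4 branches from the ground vertex.
In Green Hackenbush, the Nim-value of a simple path of length k is k.
Branch 1: length 4, Nim-value = 4
Branch 2: length 7, Nim-value = 7
Branch 3: length 12, Nim-value = 12
Branch 4: length 14, Nim-value = 14
Total Nim-value = XOR of all branch values:
0 XOR 4 = 4
4 XOR 7 = 3
3 XOR 12 = 15
15 XOR 14 = 1
Nim-value of the tree = 1

1


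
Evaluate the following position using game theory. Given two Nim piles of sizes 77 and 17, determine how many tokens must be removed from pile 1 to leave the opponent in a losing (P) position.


Piles: 77 and 17
Current XOR: 77 XOR 17 = 92 (non-zero, so this is an N-position).
To make the XOR zero, we need to find a move that balances the piles.
For pile 1 (size 77): target = 77 XOR 92 = 17
We reduce pile 1 from 77 to 17.
Tokens removed: 77 - 17 = 60
Verification: 17 XOR 17 = 0

60


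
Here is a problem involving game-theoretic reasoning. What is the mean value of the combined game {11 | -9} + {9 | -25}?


G1 = {11 | -9}, G2 = {9 | -25}
Each is a switch {a | b} with numbers a > b; its mean value is (a + b)/2, and mean value is additive over game sums: m(G1 + G2) = m(G1) + m(G2).
Mean of G1 = (11 + (-9))/2 = 2/2 = 1
Mean of G2 = (9 + (-25))/2 = -16/2 = -8
Mean of G1 + G2 = 1 + -8 = -7

-7


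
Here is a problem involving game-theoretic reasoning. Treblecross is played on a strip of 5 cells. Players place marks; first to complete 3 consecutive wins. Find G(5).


Treblecross: place X on empty cells; 3-in-a-row wins.
Playing within two cells of an existing X lets the opponent win at once, so sensible play treats the cells i-2..i+2 around each X as dead. The player left with no safe cell loses, so this is a normal-play take-away game on strips of safe cells.
Placing X at cell i (0-indexed) of a strip of k safe cells leaves independent strips of sizes max(0, i-2) and max(0, k-i-3). Hence G(k) = mex{ G(max(0,i-2)) XOR G(max(0,k-i-3)) : 0 <= i < k }, with G(0) = 0.
G(1): splits (0,0):0^0=0 -> mex({0}) = 1
G(2): splits (0,0):0^0=0 -> mex({0}) = 1
G(3): splits (0,0):0^0=0 -> mex({0}) = 1
G(4): splits (0,1):0^1=1 (0,0):0^0=0 -> mex({0, 1}) = 2
G(5): splits (0,2):0^1=1 (0,1):0^1=1 (0,0):0^0=0 -> mex({0, 1}) = 2
Therefore G(5) = 2.

2


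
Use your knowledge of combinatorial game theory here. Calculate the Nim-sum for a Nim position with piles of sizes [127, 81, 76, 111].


We need the XOR (exclusive or) of all pile sizes.
After XOR-ing pile 1 (size 127): 0 XOR 127 = 127
After XOR-ing pile 2 (size 81): 127 XOR 81 = 46
After XOR-ing pile 3 (size 76): 46 XOR 76 = 98
After XOR-ing pile 4 (size 111): 98 XOR 111 = 13
The Nim-value of this position is 13.

13


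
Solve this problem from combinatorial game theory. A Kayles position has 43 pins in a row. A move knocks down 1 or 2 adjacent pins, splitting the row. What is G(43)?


Kayles: a move removes 1 or 2 adjacent pins from a contiguous row.
Removing pins from a row of k leaves two independent rows (a, b) with a + b = k - 1 (one pin) or a + b = k - 2 (two pins); an end removal gives a = 0.
By Sprague-Grundy, G(k) = mex{ G(a) XOR G(b) } over all these splits. G(0) = 0.
G(1): splits (0,0):0^0=0 -> mex({0}) = 1
G(2): splits (0,1):0^1=1 (0,0):0^0=0 -> mex({0, 1}) = 2
G(3): splits (0,2):0^2=2 (1,1):1^1=0 (0,1):0^1=1 -> mex({0, 1, 2}) = 3
G(4): splits (0,3):0^3=3 (1,2):1^2=3 (0,2):0^2=2 (1,1):1^1=0 -> mex({0, 2, 3}) = 1
G(5): splits (0,4):0^1=1 (1,3):1^3=2 (2,2):2^2=0 (0,3):0^3=3 (1,2):1^2=3 -> mex({0, 1, 2, 3}) = 4
G(6) = mex({0, 1, 2, 4}) = 3
G(7) = mex({0, 1, 3, 4, 5}) = 2
G(8) = mex({0, 2, 3, 5, 6}) = 1
G(9) = mex({0, 1, 2, 3, 6, 7}) = 4
G(10) = mex({0, 1, 3, 4, 5, 7}) = 2
G(11) = mex({0, 1, 2, 3, 4, 5}) = 6
G(12) = mex({0, 1, 2, 3, 5, 6, 7}) = 4
G(13) = mex({0, 2, 3, 4, 6, 7}) = 1
G(14) = mex({0, 1, 4, 5, 6, 7}) = 2
G(15) = mex({0, 1, 2, 3, 4, 5, 6}) = 7
G(16) = mex({0, 2, 3, 5, 6, 7}) = 1
G(17) = mex({0, 1, 2, 3, 5, 6, 7}) = 4
G(18) = mex({0, 1, 2, 4, 5, 6}) = 3
G(19) = mex({0, 1, 3, 4, 5, 7}) = 2
G(20) = mex({0, 2, 3, 4, 5, 6, 7}) = 1
G(21) = mex({0, 1, 2, 3, 5, 6, 7}) = 4
G(22) = mex({0, 1, 2, 3, 4, 5, 7}) = 6
G(23) = mex({0, 1, 2, 3, 4, 5, 6}) = 7
G(24) = mex({0, 1, 2, 3, 5, 6, 7}) = 4
G(25) = mex({0, 2, 3, 4, 6, 7}) = 1
G(26) = mex({0, 1, 3, 4, 5, 6, 7}) = 2
G(27) = mex({0, 1, 2, 3, 4, 5, 6, 7}) = 8
G(28) = mex({0, 1, 2, 3, 4, 6, 7, 8}) = 5
G(29) = mex({0, 1, 2, 3, 5, 6, 7, 8, 9}) = 4
G(30) = mex({0, 1, 2, 3, 4, 5, 6, 9, 10}) = 7
G(31) = mex({0, 1, 3, 4, 5, 7, 10, 11}) = 2
G(32) = mex({0, 2, 3, 4, 5, 6, 7, 9, 11}) = 1
G(33) = mex({0, 1, 2, 3, 4, 5, 6, 7, 9, 12}) = 8
G(34) = mex({0, 1, 2, 3, 4, 5, 7, 8, 11, 12}) = 6
G(35) = mex({0, 1, 2, 3, 4, 5, 6, 8, 9, 10, 11}) = 7
G(36) = mex({0, 1, 2, 3, 5, 6, 7, 9, 10}) = 4
G(37) = mex({0, 2, 3, 4, 6, 7, 9, 10, 11, 12}) = 1
G(38) = mex({0, 1, 3, 4, 5, 6, 7, 9, 10, 11, 12}) = 2
G(39) = mex({0, 1, 2, 4, 5, 6, 7, 9, 10, 12, 14}) = 3
G(40) = mex({0, 2, 3, 4, 6, 7, 11, 12, 14}) = 1
G(41) = mex({0, 1, 2, 3, 5, 6, 7, 9, 10, 11, 12}) = 4
G(42) = mex({0, 1, 2, 3, 4, 5, 6, 9, 10}) = 7
G(43) = mex({0, 1, 3, 4, 5, 7, 9, 10, 12, 15}) = 2
Therefore G(43) = 2.

2


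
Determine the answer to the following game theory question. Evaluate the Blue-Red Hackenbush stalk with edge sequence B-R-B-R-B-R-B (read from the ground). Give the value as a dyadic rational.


Edges (from ground): B-R-B-R-B-R-B
By Berlekamp's sign-expansion rule, a Blue-Red Hackenbush stalk has the value of the surreal number whose sign sequence is the edge sequence with B -> + and R -> -.
Sign sequence: +-+-+-+
Trace the sign expansion in the surreal number tree, starting from 0:
Edge 1: B (sign +) -> bounds (0, +inf), value = 1
Edge 2: R (sign -) -> bounds (0, 1), value = 1/2
Edge 3: B (sign +) -> bounds (1/2, 1), value = 3/4
Edge 4: R (sign -) -> bounds (1/2, 3/4), value = 5/8
Edge 5: B (sign +) -> bounds (5/8, 3/4), value = 11/16
Edge 6: R (sign -) -> bounds (5/8, 11/16), value = 21/32
Edge 7: B (sign +) -> bounds (21/32, 11/16), value = 43/64
Game value = 43/64

43/64


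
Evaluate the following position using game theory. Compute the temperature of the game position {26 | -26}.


The game is {26 | -26}, a switch {a | b} with numbers a > b.
Cooling {a | b} by t gives {a - t | b + t}, which stops being hot when a - t = b + t, i.e. at t = (a - b)/2. So the temperature of a switch is (a - b)/2.
Temperature = (Left option - Right option) / 2
= (26 - (-26)) / 2
= 52 / 2
= 26

26


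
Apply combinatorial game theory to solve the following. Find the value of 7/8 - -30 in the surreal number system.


x = 7/8, y = -30
Converting to common denominator: 8
x = 7/8, y = -240/8
x - y = 7/8 - -30 = 247/8

247/8


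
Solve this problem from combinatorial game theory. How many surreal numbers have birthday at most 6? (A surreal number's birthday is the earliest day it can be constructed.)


Day 0: {|} = 0 is born. Count = 1.
Day n: the number of surreal numbers born by day n is 2^(n+1) - 1.
By day 0: 2^1 - 1 = 1
By day 1: 2^2 - 1 = 3
By day 2: 2^3 - 1 = 7
By day 3: 2^4 - 1 = 15
By day 4: 2^5 - 1 = 31
By day 5: 2^6 - 1 = 63
By day 6: 2^7 - 1 = 127
By day 6: 127 surreal numbers.

127


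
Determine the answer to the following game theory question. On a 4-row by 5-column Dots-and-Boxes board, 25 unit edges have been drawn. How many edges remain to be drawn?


Grid: 4 x 5 boxes, i.e. 5 rows and 6 columns of dots.
Horizontal edges: (rows + 1) * cols = 5 * 5 = 25
Vertical edges: rows * (cols + 1) = 4 * 6 = 24
Total edges: 25 + 24 = 49
Edges drawn: 25
Remaining: 49 - 25 = 24

24


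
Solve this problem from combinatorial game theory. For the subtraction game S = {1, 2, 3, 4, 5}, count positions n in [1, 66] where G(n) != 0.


Subtraction set S = {1, 2, 3, 4, 5}, so G(n) = n mod 6.
G(n) = 0 when n is a multiple of 6.
Multiples of 6 in [1, 66]: 11
N-positions (nonzero Grundy) = 66 - 11 = 55

55


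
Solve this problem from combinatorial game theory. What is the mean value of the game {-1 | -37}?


Game = {-1 | -37}, a switch {a | b} with numbers a > b.
Its thermograph has left wall a - t and right wall b + t, which meet at t = (a - b)/2, where both equal (a + b)/2. So the mast (mean value) is at (a + b)/2.
Mean = (-1 + (-37))/2 = -38/2 = -19

-19


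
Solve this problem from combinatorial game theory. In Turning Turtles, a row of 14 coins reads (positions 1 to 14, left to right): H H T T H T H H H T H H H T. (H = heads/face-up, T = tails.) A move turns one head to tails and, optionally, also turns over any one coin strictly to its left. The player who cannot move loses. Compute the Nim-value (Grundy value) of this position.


Coins: H H T T H T H H H T H H H T
Key fact: a single head at position k behaves exactly like a Nim heap of size k (turning it to T and optionally flipping a coin at j < k corresponds to moving the heap from k to j, or to 0), and heads combine as a disjunctive sum (two heads at the same place would cancel, matching j XOR j = 0). So the Nim-value is the XOR of the 1-indexed positions of the heads.
Face-up positions (1-indexed): [1, 2, 5, 7, 8, 9, 11, 12, 13]
XOR 0 with 1: 0 XOR 1 = 1
XOR 1 with 2: 1 XOR 2 = 3
XOR 3 with 5: 3 XOR 5 = 6
XOR 6 with 7: 6 XOR 7 = 1
XOR 1 with 8: 1 XOR 8 = 9
XOR 9 with 9: 9 XOR 9 = 0
XOR 0 with 11: 0 XOR 11 = 11
XOR 11 with 12: 11 XOR 12 = 7
XOR 7 with 13: 7 XOR 13 = 10
Nim-value = 10

10


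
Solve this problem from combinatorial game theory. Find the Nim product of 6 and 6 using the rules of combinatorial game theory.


Nim multiplication is bilinear over XOR: (u XOR v) * w = (u*w) XOR (v*w).
So we split each operand into its bit components and XOR the pairwise Nim products.
6 = 2 + 4 (as XOR of powers of 2).
6 = 2 + 4 (as XOR of powers of 2).
Using the standard Nim-product table on single bits:
  2*2 = 3,   2*4 = 8,   2*8 = 12,
  4*4 = 6,   4*8 = 11,  8*8 = 13,
and  1*x = x (identity), k*l = l*k (commutative).
Pairwise Nim products:
  2 * 2 = 3
  2 * 4 = 8
  4 * 2 = 8
  4 * 4 = 6
XOR them: 3 XOR 8 XOR 8 XOR 6 = 5.
Result: 6 * 6 = 5 (in Nim).

5


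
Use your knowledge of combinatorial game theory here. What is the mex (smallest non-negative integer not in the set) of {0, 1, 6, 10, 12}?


Set = {0, 1, 6, 10, 12}
0 is in the set.
1 is in the set.
2 is NOT in the set. This is the mex.
mex = 2

2


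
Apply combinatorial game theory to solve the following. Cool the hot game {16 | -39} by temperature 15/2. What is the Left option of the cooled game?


Original game: {16 | -39} (a switch {a | b} with a > b).
Cooling by t (for t below the temperature (a - b)/2 = 55/2) taxes each move by t: {a | b} cooled by t is {a - t | b + t}.
Cooling amount: t = 15/2
Cooled Left option: 16 - 15/2 = 17/2
Cooled Right option: -39 + 15/2 = -63/2
Cooled game: {17/2 | -63/2}
Left option = 17/2

17/2


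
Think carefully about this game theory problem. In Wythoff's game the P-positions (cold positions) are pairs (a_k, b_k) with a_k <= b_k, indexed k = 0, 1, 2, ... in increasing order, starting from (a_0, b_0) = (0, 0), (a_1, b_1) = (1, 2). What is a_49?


By Wythoff's theorem, a_k = floor(k * phi) and b_k = floor(k * phi^2) = a_k + k, where phi = (1 + sqrt(5))/2 is the golden ratio.
phi = (1 + sqrt(5))/2 = 1.618034
k = 49
k * phi = 49 * 1.618034 = 79.283665
a_49 = floor(k * phi) = 79

79


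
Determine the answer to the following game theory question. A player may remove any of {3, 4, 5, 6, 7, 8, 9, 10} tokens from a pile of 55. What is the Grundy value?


The subtraction set is S = {3, 4, 5, 6, 7, 8, 9, 10}.
G(k) = mex{ G(k - s) : s in S, s <= k }. We compute iteratively: G(0) = 0.
G(1) = mex({}) = 0
G(2) = mex({}) = 0
G(3) = mex({0}) = 1
G(4) = mex({0}) = 1
G(5) = mex({0}) = 1
G(6) = mex({0, 1}) = 2
G(7) = mex({0, 1}) = 2
G(8) = mex({0, 1}) = 2
G(9) = mex({0, 1, 2}) = 3
G(10) = mex({0, 1, 2}) = 3
G(11) = mex({0, 1, 2}) = 3
G(12) = mex({0, 1, 2, 3}) = 4
G(13) = mex({1, 2, 3}) = 0
G(14) = mex({1, 2, 3}) = 0
G(15) = mex({1, 2, 3, 4}) = 0
G(16) = mex({0, 2, 3, 4}) = 1
G(17) = mex({0, 2, 3, 4}) = 1
G(18) = mex({0, 2, 3, 4}) = 1
G(19) = mex({0, 1, 3, 4}) = 2
G(20) = mex({0, 1, 3, 4}) = 2
G(21) = mex({0, 1, 3, 4}) = 2
G(22) = mex({0, 1, 2, 4}) = 3
Observe that G(13)..G(22) = 0, 0, 0, 1, 1, 1, 2, 2, 2, 3 repeats G(0)..G(9) = 0, 0, 0, 1, 1, 1, 2, 2, 2, 3.
For k >= max(S) = 10, G(k) is determined by the previous 10 values G(k-10)..G(k-1); a window of 10 consecutive values has recurred shifted by 13, so by induction G(k + 13) = G(k) for all k >= 0: the sequence is periodic from the start with period 13.
One period: G(0..12) = 0, 0, 0, 1, 1, 1, 2, 2, 2, 3, 3, 3, 4.
55 mod 13 = 3, so G(55) = G(3) = 1.

1


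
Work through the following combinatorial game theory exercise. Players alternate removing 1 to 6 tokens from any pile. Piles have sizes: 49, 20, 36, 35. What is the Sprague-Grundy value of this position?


Subtraction set: {1, 2, 3, 4, 5, 6}
For this subtraction set, G(n) = n mod 7 (period = max + 1 = 7).
Pile 1 (size 49): G(49) = 49 mod 7 = 0
Pile 2 (size 20): G(20) = 20 mod 7 = 6
Pile 3 (size 36): G(36) = 36 mod 7 = 1
Pile 4 (size 35): G(35) = 35 mod 7 = 0
Total Grundy value = XOR of all: 0 XOR 6 XOR 1 XOR 0 = 7

7


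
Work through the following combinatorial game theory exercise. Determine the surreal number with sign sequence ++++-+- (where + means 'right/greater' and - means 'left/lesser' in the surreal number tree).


Sign expansion: ++++-+-
Rule: track bounds (lo, hi), initially (-inf, +inf). On '+', the current value becomes lo and we move to the simplest number in (value, hi): value + 1 if hi = +inf, otherwise the midpoint (value + hi)/2. On '-', the current value becomes hi and we move to value - 1 if lo = -inf, otherwise the midpoint (lo + value)/2.
Start at 0.
Step 1: sign = +, move right. Bounds: (0, +inf). Value = 1
Step 2: sign = +, move right. Bounds: (1, +inf). Value = 2
Step 3: sign = +, move right. Bounds: (2, +inf). Value = 3
Step 4: sign = +, move right. Bounds: (3, +inf). Value = 4
Step 5: sign = -, move left. Bounds: (3, 4). Value = 7/2
Step 6: sign = +, move right. Bounds: (7/2, 4). Value = 15/4
Step 7: sign = -, move left. Bounds: (7/2, 15/4). Value = 29/8
The surreal number with sign expansion ++++-+- is 29/8.

29/8


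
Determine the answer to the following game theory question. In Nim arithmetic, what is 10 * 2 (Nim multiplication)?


Nim multiplication is bilinear over XOR: (u XOR v) * w = (u*w) XOR (v*w).
So we split each operand into its bit components and XOR the pairwise Nim products.
10 = 2 + 8 (as XOR of powers of 2).
2 = 2 (as XOR of powers of 2).
Using the standard Nim-product table on single bits:
  2*2 = 3,   2*4 = 8,   2*8 = 12,
  4*4 = 6,   4*8 = 11,  8*8 = 13,
and  1*x = x (identity), k*l = l*k (commutative).
Pairwise Nim products:
  2 * 2 = 3
  8 * 2 = 12
XOR them: 3 XOR 12 = 15.
Result: 10 * 2 = 15 (in Nim).

15


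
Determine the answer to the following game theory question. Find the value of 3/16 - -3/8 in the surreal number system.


x = 3/16, y = -3/8
Converting to common denominator: 16
x = 3/16, y = -6/16
x - y = 3/16 - -3/8 = 9/16

9/16


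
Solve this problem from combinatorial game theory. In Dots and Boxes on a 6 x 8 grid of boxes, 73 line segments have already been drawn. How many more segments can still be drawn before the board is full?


Grid: 6 x 8 boxes, i.e. 7 rows and 9 columns of dots.
Horizontal edges: (rows + 1) * cols = 7 * 8 = 56
Vertical edges: rows * (cols + 1) = 6 * 9 = 54
Total edges: 56 + 54 = 110
Edges drawn: 73
Remaining: 110 - 73 = 37

37


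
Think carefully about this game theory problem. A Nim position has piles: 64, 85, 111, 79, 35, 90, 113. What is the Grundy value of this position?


We need the XOR (exclusive or) of all pile sizes.
After XOR-ing pile 1 (size 64): 0 XOR 64 = 64
After XOR-ing pile 2 (size 85): 64 XOR 85 = 21
After XOR-ing pile 3 (size 111): 21 XOR 111 = 122
After XOR-ing pile 4 (size 79): 122 XOR 79 = 53
After XOR-ing pile 5 (size 35): 53 XOR 35 = 22
After XOR-ing pile 6 (size 90): 22 XOR 90 = 76
After XOR-ing pile 7 (size 113): 76 XOR 113 = 61
The Nim-value of this position is 61.

61


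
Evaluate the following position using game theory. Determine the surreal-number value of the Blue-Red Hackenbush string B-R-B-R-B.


Edges (from ground): B-R-B-R-B
By Berlekamp's sign-expansion rule, a Blue-Red Hackenbush stalk has the value of the surreal number whose sign sequence is the edge sequence with B -> + and R -> -.
Sign sequence: +-+-+
Trace the sign expansion in the surreal number tree, starting from 0:
Edge 1: B (sign +) -> bounds (0, +inf), value = 1
Edge 2: R (sign -) -> bounds (0, 1), value = 1/2
Edge 3: B (sign +) -> bounds (1/2, 1), value = 3/4
Edge 4: R (sign -) -> bounds (1/2, 3/4), value = 5/8
Edge 5: B (sign +) -> bounds (5/8, 3/4), value = 11/16
Game value = 11/16

11/16


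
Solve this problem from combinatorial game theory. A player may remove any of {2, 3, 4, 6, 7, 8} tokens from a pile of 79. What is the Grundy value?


The subtraction set is S = {2, 3, 4, 6, 7, 8}.
G(k) = mex{ G(k - s) : s in S, s <= k }. We compute iteratively: G(0) = 0.
G(1) = mex({}) = 0
G(2) = mex({0}) = 1
G(3) = mex({0}) = 1
G(4) = mex({0, 1}) = 2
G(5) = mex({0, 1}) = 2
G(6) = mex({0, 1, 2}) = 3
G(7) = mex({0, 1, 2}) = 3
G(8) = mex({0, 1, 2, 3}) = 4
G(9) = mex({0, 1, 2, 3}) = 4
G(10) = mex({1, 2, 3, 4}) = 0
G(11) = mex({1, 2, 3, 4}) = 0
G(12) = mex({0, 2, 3, 4}) = 1
G(13) = mex({0, 2, 3, 4}) = 1
G(14) = mex({0, 1, 3, 4}) = 2
G(15) = mex({0, 1, 3, 4}) = 2
G(16) = mex({0, 1, 2, 4}) = 3
G(17) = mex({0, 1, 2, 4}) = 3
Observe that G(10)..G(17) = 0, 0, 1, 1, 2, 2, 3, 3 repeats G(0)..G(7) = 0, 0, 1, 1, 2, 2, 3, 3.
For k >= max(S) = 8, G(k) is determined by the previous 8 values G(k-8)..G(k-1); a window of 8 consecutive values has recurred shifted by 10, so by induction G(k + 10) = G(k) for all k >= 0: the sequence is periodic from the start with period 10.
One period: G(0..9) = 0, 0, 1, 1, 2, 2, 3, 3, 4, 4.
79 mod 10 = 9, so G(79) = G(9) = 4.

4


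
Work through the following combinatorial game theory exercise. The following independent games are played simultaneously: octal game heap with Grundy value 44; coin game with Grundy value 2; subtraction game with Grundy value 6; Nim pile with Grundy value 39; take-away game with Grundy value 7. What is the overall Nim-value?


By the Sprague-Grundy theorem, the Grundy value of a sum of games is the XOR of individual Grundy values.
octal game heap: Grundy value = 44. Running XOR: 0 XOR 44 = 44
coin game: Grundy value = 2. Running XOR: 44 XOR 2 = 46
subtraction game: Grundy value = 6. Running XOR: 46 XOR 6 = 40
Nim pile: Grundy value = 39. Running XOR: 40 XOR 39 = 15
take-away game: Grundy value = 7. Running XOR: 15 XOR 7 = 8
The combined Grundy value is 8.

8


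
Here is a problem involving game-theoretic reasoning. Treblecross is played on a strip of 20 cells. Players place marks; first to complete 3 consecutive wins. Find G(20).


Treblecross: place X on empty cells; 3-in-a-row wins.
Playing within two cells of an existing X lets the opponent win at once, so sensible play treats the cells i-2..i+2 around each X as dead. The player left with no safe cell loses, so this is a normal-play take-away game on strips of safe cells.
Placing X at cell i (0-indexed) of a strip of k safe cells leaves independent strips of sizes max(0, i-2) and max(0, k-i-3). Hence G(k) = mex{ G(max(0,i-2)) XOR G(max(0,k-i-3)) : 0 <= i < k }, with G(0) = 0.
G(1): splits (0,0):0^0=0 -> mex({0}) = 1
G(2): splits (0,0):0^0=0 -> mex({0}) = 1
G(3): splits (0,0):0^0=0 -> mex({0}) = 1
G(4): splits (0,1):0^1=1 (0,0):0^0=0 -> mex({0, 1}) = 2
G(5): splits (0,2):0^1=1 (0,1):0^1=1 (0,0):0^0=0 -> mex({0, 1}) = 2
G(6) = mex({1}) = 0
G(7) = mex({0, 1, 2}) = 3
G(8) = mex({0, 1, 2}) = 3
G(9) = mex({0, 2}) = 1
G(10) = mex({0, 2, 3}) = 1
G(11) = mex({0, 3}) = 1
G(12) = mex({1, 3}) = 0
G(13) = mex({0, 1, 2, 3}) = 4
G(14) = mex({0, 1, 2}) = 3
G(15) = mex({0, 1, 2}) = 3
G(16) = mex({0, 1, 2, 4}) = 3
G(17) = mex({0, 1, 3, 4}) = 2
G(18) = mex({0, 1, 3, 4}) = 2
G(19) = mex({0, 1, 3, 5}) = 2
G(20) = mex({0, 1, 2, 3, 5}) = 4
Therefore G(20) = 4.

4


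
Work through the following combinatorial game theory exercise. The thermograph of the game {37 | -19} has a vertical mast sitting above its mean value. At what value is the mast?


Game = {37 | -19}, a switch {a | b} with numbers a > b.
Its thermograph has left wall a - t and right wall b + t, which meet at t = (a - b)/2, where both equal (a + b)/2. So the mast (mean value) is at (a + b)/2.
Mean = (37 + (-19))/2 = 18/2 = 9

9


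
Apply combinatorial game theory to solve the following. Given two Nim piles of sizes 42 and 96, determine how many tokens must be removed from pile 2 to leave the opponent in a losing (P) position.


Piles: 42 and 96
Current XOR: 42 XOR 96 = 74 (non-zero, so this is an N-position).
To make the XOR zero, we need to find a move that balances the piles.
For pile 2 (size 96): target = 96 XOR 74 = 42
We reduce pile 2 from 96 to 42.
Tokens removed: 96 - 42 = 54
Verification: 42 XOR 42 = 0

54


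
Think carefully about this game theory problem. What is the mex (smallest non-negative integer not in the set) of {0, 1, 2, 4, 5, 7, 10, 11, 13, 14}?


Set = {0, 1, 2, 4, 5, 7, 10, 11, 13, 14}
0 is in the set.
1 is in the set.
2 is in the set.
3 is NOT in the set. This is the mex.
mex = 3

3


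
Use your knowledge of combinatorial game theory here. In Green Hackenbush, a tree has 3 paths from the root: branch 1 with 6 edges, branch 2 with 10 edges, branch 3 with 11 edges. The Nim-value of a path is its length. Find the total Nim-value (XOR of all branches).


The tree has 3 branches from the ground vertex.
In Green Hackenbush, the Nim-value of a simple path of length k is k.
Branch 1: length 6, Nim-value = 6
Branch 2: length 10, Nim-value = 10
Branch 3: length 11, Nim-value = 11
Total Nim-value = XOR of all branch values:
0 XOR 6 = 6
6 XOR 10 = 12
12 XOR 11 = 7
Nim-value of the tree = 7

7


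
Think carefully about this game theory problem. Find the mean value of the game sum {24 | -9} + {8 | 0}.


G1 = {24 | -9}, G2 = {8 | 0}
Each is a switch {a | b} with numbers a > b; its mean value is (a + b)/2, and mean value is additive over game sums: m(G1 + G2) = m(G1) + m(G2).
Mean of G1 = (24 + (-9))/2 = 15/2 = 15/2
Mean of G2 = (8 + (0))/2 = 8/2 = 4
Mean of G1 + G2 = 15/2 + 4 = 23/2

23/2


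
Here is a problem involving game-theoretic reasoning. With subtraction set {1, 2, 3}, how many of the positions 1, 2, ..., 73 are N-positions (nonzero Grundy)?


Subtraction set S = {1, 2, 3}, so G(n) = n mod 4.
G(n) = 0 when n is a multiple of 4.
Multiples of 4 in [1, 73]: 18
N-positions (nonzero Grundy) = 73 - 18 = 55

55


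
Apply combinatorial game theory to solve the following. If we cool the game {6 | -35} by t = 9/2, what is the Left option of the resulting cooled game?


Original game: {6 | -35} (a switch {a | b} with a > b).
Cooling by t (for t below the temperature (a - b)/2 = 41/2) taxes each move by t: {a | b} cooled by t is {a - t | b + t}.
Cooling amount: t = 9/2
Cooled Left option: 6 - 9/2 = 3/2
Cooled Right option: -35 + 9/2 = -61/2
Cooled game: {3/2 | -61/2}
Left option = 3/2

3/2


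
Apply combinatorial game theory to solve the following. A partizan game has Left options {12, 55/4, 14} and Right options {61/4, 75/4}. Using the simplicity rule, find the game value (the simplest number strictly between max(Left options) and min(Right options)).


Left options: {12, 55/4, 14}, max = 14
Right options: {61/4, 75/4}, min = 61/4
All options are numbers and max(Left) < min(Right), so by the simplicity theorem the value is the simplest (earliest-born) number strictly between 14 and 61/4.
The only integer strictly between 14 and 61/4 is 15.
No non-integer in the interval can be simpler: if x is a non-integer in the interval, then floor(x) or ceil(x) also lies in the interval (the interval contains an integer), and both are proper prefixes of x's sign expansion, i.e. born earlier. So the game value is 15.
Game value = 15

15


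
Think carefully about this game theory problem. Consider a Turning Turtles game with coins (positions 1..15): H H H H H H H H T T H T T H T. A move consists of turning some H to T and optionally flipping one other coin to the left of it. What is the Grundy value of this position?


Coins: H H H H H H H H T T H T T H T
Key fact: a single head at position k behaves exactly like a Nim heap of size k (turning it to T and optionally flipping a coin at j < k corresponds to moving the heap from k to j, or to 0), and heads combine as a disjunctive sum (two heads at the same place would cancel, matching j XOR j = 0). So the Nim-value is the XOR of the 1-indexed positions of the heads.
Face-up positions (1-indexed): [1, 2, 3, 4, 5, 6, 7, 8, 11, 14]
XOR 0 with 1: 0 XOR 1 = 1
XOR 1 with 2: 1 XOR 2 = 3
XOR 3 with 3: 3 XOR 3 = 0
XOR 0 with 4: 0 XOR 4 = 4
XOR 4 with 5: 4 XOR 5 = 1
XOR 1 with 6: 1 XOR 6 = 7
XOR 7 with 7: 7 XOR 7 = 0
XOR 0 with 8: 0 XOR 8 = 8
XOR 8 with 11: 8 XOR 11 = 3
XOR 3 with 14: 3 XOR 14 = 13
Nim-value = 13

13


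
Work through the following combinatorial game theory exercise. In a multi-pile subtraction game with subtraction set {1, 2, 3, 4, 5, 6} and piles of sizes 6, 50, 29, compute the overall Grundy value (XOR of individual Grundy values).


Subtraction set: {1, 2, 3, 4, 5, 6}
For this subtraction set, G(n) = n mod 7 (period = max + 1 = 7).
Pile 1 (size 6): G(6) = 6 mod 7 = 6
Pile 2 (size 50): G(50) = 50 mod 7 = 1
Pile 3 (size 29): G(29) = 29 mod 7 = 1
Total Grundy value = XOR of all: 6 XOR 1 XOR 1 = 6

6


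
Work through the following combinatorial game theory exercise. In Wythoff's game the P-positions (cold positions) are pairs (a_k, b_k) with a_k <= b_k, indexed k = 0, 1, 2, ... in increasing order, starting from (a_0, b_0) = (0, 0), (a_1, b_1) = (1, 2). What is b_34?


By Wythoff's theorem, a_k = floor(k * phi) and b_k = floor(k * phi^2) = a_k + k, where phi = (1 + sqrt(5))/2 is the golden ratio.
phi = (1 + sqrt(5))/2 = 1.618034
phi^2 = phi + 1 = 2.618034
k = 34
k * phi^2 = 34 * 2.618034 = 89.013156
b_34 = floor(k * phi^2) = 89 (check: a_34 + k = 55 + 34 = 89)

89


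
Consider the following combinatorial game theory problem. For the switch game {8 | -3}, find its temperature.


The game is {8 | -3}, a switch {a | b} with numbers a > b.
Cooling {a | b} by t gives {a - t | b + t}, which stops being hot when a - t = b + t, i.e. at t = (a - b)/2. So the temperature of a switch is (a - b)/2.
Temperature = (Left option - Right option) / 2
= (8 - (-3)) / 2
= 11 / 2
= 11/2

11/2


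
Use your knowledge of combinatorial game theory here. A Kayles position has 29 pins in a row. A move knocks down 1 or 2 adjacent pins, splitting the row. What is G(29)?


Kayles: a move removes 1 or 2 adjacent pins from a contiguous row.
Removing pins from a row of k leaves two independent rows (a, b) with a + b = k - 1 (one pin) or a + b = k - 2 (two pins); an end removal gives a = 0.
By Sprague-Grundy, G(k) = mex{ G(a) XOR G(b) } over all these splits. G(0) = 0.
G(1): splits (0,0):0^0=0 -> mex({0}) = 1
G(2): splits (0,1):0^1=1 (0,0):0^0=0 -> mex({0, 1}) = 2
G(3): splits (0,2):0^2=2 (1,1):1^1=0 (0,1):0^1=1 -> mex({0, 1, 2}) = 3
G(4): splits (0,3):0^3=3 (1,2):1^2=3 (0,2):0^2=2 (1,1):1^1=0 -> mex({0, 2, 3}) = 1
G(5): splits (0,4):0^1=1 (1,3):1^3=2 (2,2):2^2=0 (0,3):0^3=3 (1,2):1^2=3 -> mex({0, 1, 2, 3}) = 4
G(6) = mex({0, 1, 2, 4}) = 3
G(7) = mex({0, 1, 3, 4, 5}) = 2
G(8) = mex({0, 2, 3, 5, 6}) = 1
G(9) = mex({0, 1, 2, 3, 6, 7}) = 4
G(10) = mex({0, 1, 3, 4, 5, 7}) = 2
G(11) = mex({0, 1, 2, 3, 4, 5}) = 6
G(12) = mex({0, 1, 2, 3, 5, 6, 7}) = 4
G(13) = mex({0, 2, 3, 4, 6, 7}) = 1
G(14) = mex({0, 1, 4, 5, 6, 7}) = 2
G(15) = mex({0, 1, 2, 3, 4, 5, 6}) = 7
G(16) = mex({0, 2, 3, 5, 6, 7}) = 1
G(17) = mex({0, 1, 2, 3, 5, 6, 7}) = 4
G(18) = mex({0, 1, 2, 4, 5, 6}) = 3
G(19) = mex({0, 1, 3, 4, 5, 7}) = 2
G(20) = mex({0, 2, 3, 4, 5, 6, 7}) = 1
G(21) = mex({0, 1, 2, 3, 5, 6, 7}) = 4
G(22) = mex({0, 1, 2, 3, 4, 5, 7}) = 6
G(23) = mex({0, 1, 2, 3, 4, 5, 6}) = 7
G(24) = mex({0, 1, 2, 3, 5, 6, 7}) = 4
G(25) = mex({0, 2, 3, 4, 6, 7}) = 1
G(26) = mex({0, 1, 3, 4, 5, 6, 7}) = 2
G(27) = mex({0, 1, 2, 3, 4, 5, 6, 7}) = 8
G(28) = mex({0, 1, 2, 3, 4, 6, 7, 8}) = 5
G(29) = mex({0, 1, 2, 3, 5, 6, 7, 8, 9}) = 4
Therefore G(29) = 4.

4


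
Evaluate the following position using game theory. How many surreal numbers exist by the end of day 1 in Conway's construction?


Day 0: {|} = 0 is born. Count = 1.
Day n: the number of surreal numbers born by day n is 2^(n+1) - 1.
By day 0: 2^1 - 1 = 1
By day 1: 2^2 - 1 = 3
By day 1: 3 surreal numbers.

3


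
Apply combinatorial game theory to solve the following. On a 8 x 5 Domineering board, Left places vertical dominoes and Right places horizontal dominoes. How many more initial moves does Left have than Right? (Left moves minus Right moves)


Board is 8 x 5 (rows x cols).
Left (vertical) placements: (rows-1) * cols = 7 * 5 = 35
Right (horizontal) placements: rows * (cols-1) = 8 * 4 = 32
Advantage = Left - Right = 35 - 32 = 3

3


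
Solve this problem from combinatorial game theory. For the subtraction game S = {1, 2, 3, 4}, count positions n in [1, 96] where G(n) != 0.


Subtraction set S = {1, 2, 3, 4}, so G(n) = n mod 5.
G(n) = 0 when n is a multiple of 5.
Multiples of 5 in [1, 96]: 19
N-positions (nonzero Grundy) = 96 - 19 = 77

77


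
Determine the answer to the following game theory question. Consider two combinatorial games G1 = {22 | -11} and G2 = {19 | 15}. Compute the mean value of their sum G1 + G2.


G1 = {22 | -11}, G2 = {19 | 15}
Each is a switch {a | b} with numbers a > b; its mean value is (a + b)/2, and mean value is additive over game sums: m(G1 + G2) = m(G1) + m(G2).
Mean of G1 = (22 + (-11))/2 = 11/2 = 11/2
Mean of G2 = (19 + (15))/2 = 34/2 = 17
Mean of G1 + G2 = 11/2 + 17 = 45/2

45/2


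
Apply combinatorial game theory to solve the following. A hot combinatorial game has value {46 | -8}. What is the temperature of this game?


The game is {46 | -8}, a switch {a | b} with numbers a > b.
Cooling {a | b} by t gives {a - t | b + t}, which stops being hot when a - t = b + t, i.e. at t = (a - b)/2. So the temperature of a switch is (a - b)/2.
Temperature = (Left option - Right option) / 2
= (46 - (-8)) / 2
= 54 / 2
= 27

27


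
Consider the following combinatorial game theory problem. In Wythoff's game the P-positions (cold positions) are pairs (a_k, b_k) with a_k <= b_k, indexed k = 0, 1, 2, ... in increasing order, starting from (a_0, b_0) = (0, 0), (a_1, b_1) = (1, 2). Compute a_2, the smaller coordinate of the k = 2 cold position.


By Wythoff's theorem, a_k = floor(k * phi) and b_k = floor(k * phi^2) = a_k + k, where phi = (1 + sqrt(5))/2 is the golden ratio.
phi = (1 + sqrt(5))/2 = 1.618034
k = 2
k * phi = 2 * 1.618034 = 3.236068
a_2 = floor(k * phi) = 3

3


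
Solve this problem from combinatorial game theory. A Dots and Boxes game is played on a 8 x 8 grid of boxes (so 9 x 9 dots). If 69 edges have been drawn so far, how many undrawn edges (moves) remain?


Grid: 8 x 8 boxes, i.e. 9 rows and 9 columns of dots.
Horizontal edges: (rows + 1) * cols = 9 * 8 = 72
Vertical edges: rows * (cols + 1) = 8 * 9 = 72
Total edges: 72 + 72 = 144
Edges drawn: 69
Remaining: 144 - 69 = 75

75
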